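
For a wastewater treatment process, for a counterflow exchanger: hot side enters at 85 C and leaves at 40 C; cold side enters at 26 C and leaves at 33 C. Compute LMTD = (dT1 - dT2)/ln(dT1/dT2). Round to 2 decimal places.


dT1 = Th_in - Tc_out = 85 - 33 = 52
dT2 = Th_out - Tc_in = 40 - 26 = 14
LMTD = (dT1 - dT2) / ln(dT1/dT2)
LMTD = (52 - 14) / ln(52/14)
LMTD = 28.96 K


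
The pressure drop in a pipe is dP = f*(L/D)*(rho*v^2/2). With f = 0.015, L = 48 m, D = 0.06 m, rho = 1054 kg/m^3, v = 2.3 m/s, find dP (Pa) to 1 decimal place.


dP = f * (L/D) * (rho*v^2/2)
dP = 0.015 * (48/0.06) * (1054*2.3^2/2)
L/D = 800.0
rho*v^2/2 = 1054*5.29/2 = 2787.83
dP = 0.015 * 800.0 * 2787.83
dP = 33454.0 Pa


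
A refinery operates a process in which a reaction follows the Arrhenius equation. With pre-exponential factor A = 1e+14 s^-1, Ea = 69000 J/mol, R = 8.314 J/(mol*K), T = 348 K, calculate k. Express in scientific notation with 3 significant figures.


k = A * exp(-Ea/(R*T))
k = 1e+14 * exp(-69000 / (8.314 * 348))
k = 1e+14 * exp(-23.848432)
k = 4.39e+03


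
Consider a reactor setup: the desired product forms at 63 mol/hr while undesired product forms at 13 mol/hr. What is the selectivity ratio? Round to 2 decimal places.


S = desired product rate / undesired product rate
S = 63 / 13
S = 4.85


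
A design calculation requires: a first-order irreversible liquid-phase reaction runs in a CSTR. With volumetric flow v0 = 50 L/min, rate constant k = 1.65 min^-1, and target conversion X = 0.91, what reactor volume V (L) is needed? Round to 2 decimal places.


V = v0 * X / (k * (1 - X))
V = 50 * 0.91 / (1.65 * (1 - 0.91))
V = 45.5 / (1.65 * 0.09)
V = 45.5 / 0.1485
V = 306.40 L


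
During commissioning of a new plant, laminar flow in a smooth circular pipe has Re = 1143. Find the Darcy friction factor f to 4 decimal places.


f = 64 / Re
f = 64 / 1143
f = 0.0560


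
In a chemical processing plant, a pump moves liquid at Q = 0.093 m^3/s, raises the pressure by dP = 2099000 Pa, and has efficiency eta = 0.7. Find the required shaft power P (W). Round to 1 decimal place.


P = Q * dP / eta
P = 0.093 * 2099000 / 0.7
P = 195207.0 / 0.7
P = 278867.1 W


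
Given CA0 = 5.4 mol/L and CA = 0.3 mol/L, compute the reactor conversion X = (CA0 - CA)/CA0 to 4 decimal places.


X = (CA0 - CA) / CA0
X = (5.4 - 0.3) / 5.4
X = 5.1 / 5.4
X = 0.9444


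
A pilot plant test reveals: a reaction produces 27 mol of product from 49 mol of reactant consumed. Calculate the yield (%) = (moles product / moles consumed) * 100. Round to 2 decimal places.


Yield = (moles product / moles consumed) * 100%
Yield = (27 / 49) * 100
Yield = 0.551 * 100
Yield = 55.10%


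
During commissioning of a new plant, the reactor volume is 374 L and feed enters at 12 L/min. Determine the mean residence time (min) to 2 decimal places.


tau = V / v0
tau = 374 / 12
tau = 31.17 min


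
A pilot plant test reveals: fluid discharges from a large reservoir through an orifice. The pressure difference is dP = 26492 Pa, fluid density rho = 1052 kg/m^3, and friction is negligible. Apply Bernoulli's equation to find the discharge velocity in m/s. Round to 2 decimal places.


v = sqrt(2*dP/rho)
v = sqrt(2*26492/1052)
v = sqrt(50.365019)
v = 7.10 m/s


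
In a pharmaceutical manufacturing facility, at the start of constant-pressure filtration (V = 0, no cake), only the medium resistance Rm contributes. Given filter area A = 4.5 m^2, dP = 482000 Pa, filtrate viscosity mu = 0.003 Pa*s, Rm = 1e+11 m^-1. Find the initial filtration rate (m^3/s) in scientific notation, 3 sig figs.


rate = A * dP / (mu * Rm)
rate = 4.5 * 482000 / (0.003 * 1e+11)
rate = 2169000.0 / 3.000e+08
rate = 7.23e-03 m^3/s


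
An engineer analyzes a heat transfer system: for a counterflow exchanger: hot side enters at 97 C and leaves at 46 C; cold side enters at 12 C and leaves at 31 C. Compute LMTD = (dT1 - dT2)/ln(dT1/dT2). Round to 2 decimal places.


dT1 = Th_in - Tc_out = 97 - 31 = 66
dT2 = Th_out - Tc_in = 46 - 12 = 34
LMTD = (dT1 - dT2) / ln(dT1/dT2)
LMTD = (66 - 34) / ln(66/34)
LMTD = 48.24 K


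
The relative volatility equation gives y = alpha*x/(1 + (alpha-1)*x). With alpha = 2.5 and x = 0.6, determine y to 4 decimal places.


y = alpha*x / (1 + (alpha-1)*x)
y = 2.5*0.6 / (1 + (2.5-1)*0.6)
y = 1.5 / (1 + 0.9)
y = 1.5 / 1.9
y = 0.7895


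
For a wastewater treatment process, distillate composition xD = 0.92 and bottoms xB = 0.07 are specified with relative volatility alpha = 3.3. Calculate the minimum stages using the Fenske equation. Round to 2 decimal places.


N_min = ln((xD*(1-xB))/(xB*(1-xD))) / ln(alpha)
Numerator inside ln: 0.8556 / 0.0056 = 152.785714
ln(152.785714) = 5.029036
ln(alpha) = ln(3.3) = 1.193922
N_min = 5.029036 / 1.193922 = 4.21


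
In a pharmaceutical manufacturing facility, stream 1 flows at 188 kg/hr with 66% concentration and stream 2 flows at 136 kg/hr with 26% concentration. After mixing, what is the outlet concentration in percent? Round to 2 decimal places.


Mass balance on solute: F1*x1 + F2*x2 = F3*x3
F3 = F1 + F2 = 188 + 136 = 324 kg/hr
x3 = (F1*x1 + F2*x2)/F3
x3 = (188*0.66 + 136*0.26) / 324
x3 = 49.21%


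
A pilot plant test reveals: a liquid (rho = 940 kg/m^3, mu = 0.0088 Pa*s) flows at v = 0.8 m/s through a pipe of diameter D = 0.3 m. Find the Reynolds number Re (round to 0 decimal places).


Re = rho * v * D / mu
Re = 940 * 0.8 * 0.3 / 0.0088
Re = 225.6 / 0.0088
Re = 25636


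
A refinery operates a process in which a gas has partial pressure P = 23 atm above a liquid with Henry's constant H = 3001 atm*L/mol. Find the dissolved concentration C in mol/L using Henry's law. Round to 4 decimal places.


C = P / H
C = 23 / 3001
C = 0.0077 mol/L


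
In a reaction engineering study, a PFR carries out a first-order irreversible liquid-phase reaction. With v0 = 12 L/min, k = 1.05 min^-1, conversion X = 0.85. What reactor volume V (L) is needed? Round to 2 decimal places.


V = (v0/k) * ln(1/(1-X))
V = (12/1.05) * ln(1/(1-0.85))
V = 11.428571 * ln(6.666667)
V = 11.428571 * 1.89712
V = 21.68 L


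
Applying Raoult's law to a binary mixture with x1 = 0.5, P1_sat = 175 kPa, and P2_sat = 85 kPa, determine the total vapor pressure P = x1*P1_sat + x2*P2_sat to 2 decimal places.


P = x1*P1_sat + x2*P2_sat
x2 = 1 - x1 = 1 - 0.5 = 0.5
P = 0.5*175 + 0.5*85
P = 87.5 + 42.5
P = 130.00 kPa


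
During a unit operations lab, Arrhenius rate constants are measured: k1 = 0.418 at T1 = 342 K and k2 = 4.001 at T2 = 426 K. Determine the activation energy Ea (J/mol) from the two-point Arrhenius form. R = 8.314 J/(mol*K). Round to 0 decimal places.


Ea = R * ln(k2/k1) / (1/T1 - 1/T2)
ln(k2/k1) = ln(4.001/0.418) = 2.2588182
1/T1 - 1/T2 = 1/342 - 1/426 = 0.000576558768
Ea = 8.314 * 2.2588182 / 0.000576558768
Ea = 32572 J/mol


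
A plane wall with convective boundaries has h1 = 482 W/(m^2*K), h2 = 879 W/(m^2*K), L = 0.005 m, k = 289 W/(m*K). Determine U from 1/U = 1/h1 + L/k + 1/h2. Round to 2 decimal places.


1/U = 1/h1 + L/k + 1/h2
1/U = 1/482 + 0.005/289 + 1/879
1/U = 0.0020746888 + 1.7301e-05 + 0.0011376564
1/U = 0.0032296462
U = 309.63 W/(m^2*K)


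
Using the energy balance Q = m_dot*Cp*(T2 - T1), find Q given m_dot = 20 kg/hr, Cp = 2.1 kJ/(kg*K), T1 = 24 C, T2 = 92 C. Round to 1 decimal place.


Q = m_dot * Cp * (T2 - T1)
Q = 20 * 2.1 * (92 - 24)
Q = 20 * 2.1 * 68
Q = 2856.0 kJ/hr


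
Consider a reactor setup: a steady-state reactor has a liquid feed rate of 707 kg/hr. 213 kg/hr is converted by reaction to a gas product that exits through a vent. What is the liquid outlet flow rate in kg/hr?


Steady-state mass balance on the main outlet: F_out = F_in - F_removed
F_out = 707 - 213
F_out = 494 kg/hr


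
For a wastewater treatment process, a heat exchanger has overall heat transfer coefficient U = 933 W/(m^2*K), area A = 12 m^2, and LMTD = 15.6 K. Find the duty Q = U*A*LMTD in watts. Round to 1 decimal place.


Q = U * A * LMTD
Q = 933 * 12 * 15.6
Q = 174657.6 W


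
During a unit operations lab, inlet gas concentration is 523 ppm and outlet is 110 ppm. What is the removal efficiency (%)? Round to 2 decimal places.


Efficiency = (G_in - G_out) / G_in * 100%
Efficiency = (523 - 110) / 523 * 100
Efficiency = 413 / 523 * 100
Efficiency = 78.97%


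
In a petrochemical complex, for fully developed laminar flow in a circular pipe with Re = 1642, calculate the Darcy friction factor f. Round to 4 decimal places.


f = 64 / Re
f = 64 / 1642
f = 0.0390


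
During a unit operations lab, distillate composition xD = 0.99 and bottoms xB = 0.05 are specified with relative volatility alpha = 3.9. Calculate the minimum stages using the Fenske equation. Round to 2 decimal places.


N_min = ln((xD*(1-xB))/(xB*(1-xD))) / ln(alpha)
Numerator inside ln: 0.9405 / 0.0005 = 1881.0
ln(1881.0) = 7.539559
ln(alpha) = ln(3.9) = 1.360977
N_min = 7.539559 / 1.360977 = 5.54


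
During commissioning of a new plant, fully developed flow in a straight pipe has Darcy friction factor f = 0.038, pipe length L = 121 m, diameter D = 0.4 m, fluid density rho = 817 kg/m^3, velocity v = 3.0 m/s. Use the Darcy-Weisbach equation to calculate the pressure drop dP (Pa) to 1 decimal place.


dP = f * (L/D) * (rho*v^2/2)
dP = 0.038 * (121/0.4) * (817*3.0^2/2)
L/D = 302.5
rho*v^2/2 = 817*9.0/2 = 3676.5
dP = 0.038 * 302.5 * 3676.5
dP = 42261.4 Pa


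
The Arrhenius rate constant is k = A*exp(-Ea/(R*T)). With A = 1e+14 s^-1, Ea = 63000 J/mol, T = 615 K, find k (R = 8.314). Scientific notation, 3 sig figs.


k = A * exp(-Ea/(R*T))
k = 1e+14 * exp(-63000 / (8.314 * 615))
k = 1e+14 * exp(-12.321268)
k = 4.46e+08


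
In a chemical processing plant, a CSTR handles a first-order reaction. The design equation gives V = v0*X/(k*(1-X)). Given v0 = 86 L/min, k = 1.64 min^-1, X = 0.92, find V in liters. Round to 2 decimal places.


V = v0 * X / (k * (1 - X))
V = 86 * 0.92 / (1.64 * (1 - 0.92))
V = 79.12 / (1.64 * 0.08)
V = 79.12 / 0.1312
V = 603.05 L


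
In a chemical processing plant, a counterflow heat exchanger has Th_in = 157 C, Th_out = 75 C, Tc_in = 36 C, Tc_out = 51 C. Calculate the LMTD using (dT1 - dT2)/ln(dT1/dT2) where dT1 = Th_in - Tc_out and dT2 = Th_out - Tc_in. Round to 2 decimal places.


dT1 = Th_in - Tc_out = 157 - 51 = 106
dT2 = Th_out - Tc_in = 75 - 36 = 39
LMTD = (dT1 - dT2) / ln(dT1/dT2)
LMTD = (106 - 39) / ln(106/39)
LMTD = 67.01 K


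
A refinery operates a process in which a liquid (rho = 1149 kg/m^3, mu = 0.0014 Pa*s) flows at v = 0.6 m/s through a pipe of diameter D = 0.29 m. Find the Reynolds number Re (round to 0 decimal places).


Re = rho * v * D / mu
Re = 1149 * 0.6 * 0.29 / 0.0014
Re = 199.926 / 0.0014
Re = 142804


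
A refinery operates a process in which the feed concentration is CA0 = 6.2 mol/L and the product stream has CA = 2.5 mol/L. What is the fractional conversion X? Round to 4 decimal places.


X = (CA0 - CA) / CA0
X = (6.2 - 2.5) / 6.2
X = 3.7 / 6.2
X = 0.5968


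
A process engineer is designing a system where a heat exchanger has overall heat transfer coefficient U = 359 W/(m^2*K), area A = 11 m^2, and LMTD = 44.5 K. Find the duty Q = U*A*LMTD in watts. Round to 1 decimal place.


Q = U * A * LMTD
Q = 359 * 11 * 44.5
Q = 175730.5 W


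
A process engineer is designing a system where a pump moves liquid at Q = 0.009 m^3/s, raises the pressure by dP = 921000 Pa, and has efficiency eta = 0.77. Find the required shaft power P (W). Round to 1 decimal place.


P = Q * dP / eta
P = 0.009 * 921000 / 0.77
P = 8289.0 / 0.77
P = 10764.9 W


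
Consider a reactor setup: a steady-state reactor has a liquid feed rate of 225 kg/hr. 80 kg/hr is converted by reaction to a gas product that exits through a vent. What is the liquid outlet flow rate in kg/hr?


Steady-state mass balance on the main outlet: F_out = F_in - F_removed
F_out = 225 - 80
F_out = 145 kg/hr


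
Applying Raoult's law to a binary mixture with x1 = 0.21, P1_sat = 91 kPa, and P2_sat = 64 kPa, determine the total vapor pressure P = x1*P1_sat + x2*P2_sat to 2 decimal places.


P = x1*P1_sat + x2*P2_sat
x2 = 1 - x1 = 1 - 0.21 = 0.79
P = 0.21*91 + 0.79*64
P = 19.11 + 50.56
P = 69.67 kPa


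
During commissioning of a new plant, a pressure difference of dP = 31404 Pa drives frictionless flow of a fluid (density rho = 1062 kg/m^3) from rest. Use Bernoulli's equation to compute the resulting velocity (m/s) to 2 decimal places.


v = sqrt(2*dP/rho)
v = sqrt(2*31404/1062)
v = sqrt(59.141243)
v = 7.69 m/s


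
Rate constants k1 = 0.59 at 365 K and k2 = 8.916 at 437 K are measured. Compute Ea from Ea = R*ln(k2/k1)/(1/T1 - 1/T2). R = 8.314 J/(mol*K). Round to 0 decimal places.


Ea = R * ln(k2/k1) / (1/T1 - 1/T2)
ln(k2/k1) = ln(8.916/0.59) = 2.7154802
1/T1 - 1/T2 = 1/365 - 1/437 = 0.000451396508
Ea = 8.314 * 2.7154802 / 0.000451396508
Ea = 50015 J/mol


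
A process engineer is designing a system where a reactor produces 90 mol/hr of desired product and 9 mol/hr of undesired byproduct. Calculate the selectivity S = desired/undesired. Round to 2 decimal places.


S = desired product rate / undesired product rate
S = 90 / 9
S = 10.00


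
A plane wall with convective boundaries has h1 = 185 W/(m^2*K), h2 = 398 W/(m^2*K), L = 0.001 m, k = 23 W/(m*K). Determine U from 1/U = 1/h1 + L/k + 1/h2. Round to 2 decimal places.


1/U = 1/h1 + L/k + 1/h2
1/U = 1/185 + 0.001/23 + 1/398
1/U = 0.0054054054 + 4.34783e-05 + 0.0025125628
1/U = 0.0079614465
U = 125.61 W/(m^2*K)


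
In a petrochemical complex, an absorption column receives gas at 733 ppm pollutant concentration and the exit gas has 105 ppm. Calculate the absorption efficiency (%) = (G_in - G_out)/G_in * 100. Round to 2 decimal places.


Efficiency = (G_in - G_out) / G_in * 100%
Efficiency = (733 - 105) / 733 * 100
Efficiency = 628 / 733 * 100
Efficiency = 85.68%


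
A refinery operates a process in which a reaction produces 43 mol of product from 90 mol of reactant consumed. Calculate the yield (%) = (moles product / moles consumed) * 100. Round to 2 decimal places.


Yield = (moles product / moles consumed) * 100%
Yield = (43 / 90) * 100
Yield = 0.4778 * 100
Yield = 47.78%


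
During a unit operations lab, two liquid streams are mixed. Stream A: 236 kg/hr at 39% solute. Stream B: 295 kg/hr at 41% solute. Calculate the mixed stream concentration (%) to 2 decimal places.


Mass balance on solute: F1*x1 + F2*x2 = F3*x3
F3 = F1 + F2 = 236 + 295 = 531 kg/hr
x3 = (F1*x1 + F2*x2)/F3
x3 = (236*0.39 + 295*0.41) / 531
x3 = 40.11%


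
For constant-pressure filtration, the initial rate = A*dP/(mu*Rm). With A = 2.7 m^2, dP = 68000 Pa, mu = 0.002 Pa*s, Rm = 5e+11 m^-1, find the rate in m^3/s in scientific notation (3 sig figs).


rate = A * dP / (mu * Rm)
rate = 2.7 * 68000 / (0.002 * 5e+11)
rate = 183600.0 / 1.000e+09
rate = 1.84e-04 m^3/s


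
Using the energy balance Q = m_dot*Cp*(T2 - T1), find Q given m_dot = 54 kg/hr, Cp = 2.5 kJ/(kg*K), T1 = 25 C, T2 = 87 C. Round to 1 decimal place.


Q = m_dot * Cp * (T2 - T1)
Q = 54 * 2.5 * (87 - 25)
Q = 54 * 2.5 * 62
Q = 8370.0 kJ/hr


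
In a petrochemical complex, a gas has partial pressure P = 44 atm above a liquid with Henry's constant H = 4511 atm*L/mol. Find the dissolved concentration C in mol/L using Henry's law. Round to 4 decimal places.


C = P / H
C = 44 / 4511
C = 0.0098 mol/L


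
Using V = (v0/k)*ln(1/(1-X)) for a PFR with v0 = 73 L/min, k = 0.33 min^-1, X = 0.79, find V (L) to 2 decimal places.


V = (v0/k) * ln(1/(1-X))
V = (73/0.33) * ln(1/(1-0.79))
V = 221.212121 * ln(4.761905)
V = 221.212121 * 1.560648
V = 345.23 L


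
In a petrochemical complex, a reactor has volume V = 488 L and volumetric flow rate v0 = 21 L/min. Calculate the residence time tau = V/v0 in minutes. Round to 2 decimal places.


tau = V / v0
tau = 488 / 21
tau = 23.24 min


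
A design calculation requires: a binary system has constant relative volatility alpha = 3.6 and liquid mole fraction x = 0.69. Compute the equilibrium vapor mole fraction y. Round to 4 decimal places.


y = alpha*x / (1 + (alpha-1)*x)
y = 3.6*0.69 / (1 + (3.6-1)*0.69)
y = 2.484 / (1 + 1.794)
y = 2.484 / 2.794
y = 0.8890


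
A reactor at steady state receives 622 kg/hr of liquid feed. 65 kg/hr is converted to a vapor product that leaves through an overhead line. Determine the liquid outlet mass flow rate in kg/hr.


Steady-state mass balance on the main outlet: F_out = F_in - F_removed
F_out = 622 - 65
F_out = 557 kg/hr


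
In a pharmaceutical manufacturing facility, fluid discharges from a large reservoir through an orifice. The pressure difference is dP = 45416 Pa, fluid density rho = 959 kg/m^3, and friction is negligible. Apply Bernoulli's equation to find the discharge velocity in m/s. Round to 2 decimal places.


v = sqrt(2*dP/rho)
v = sqrt(2*45416/959)
v = sqrt(94.715328)
v = 9.73 m/s


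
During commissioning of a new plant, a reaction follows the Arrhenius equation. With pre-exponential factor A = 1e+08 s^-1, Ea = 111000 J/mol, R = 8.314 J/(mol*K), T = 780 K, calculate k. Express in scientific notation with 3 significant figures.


k = A * exp(-Ea/(R*T))
k = 1e+08 * exp(-111000 / (8.314 * 780))
k = 1e+08 * exp(-17.116634)
k = 3.68e+00


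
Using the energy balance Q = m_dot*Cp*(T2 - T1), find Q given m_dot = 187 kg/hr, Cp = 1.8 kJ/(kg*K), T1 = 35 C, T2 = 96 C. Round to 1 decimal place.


Q = m_dot * Cp * (T2 - T1)
Q = 187 * 1.8 * (96 - 35)
Q = 187 * 1.8 * 61
Q = 20532.6 kJ/hr


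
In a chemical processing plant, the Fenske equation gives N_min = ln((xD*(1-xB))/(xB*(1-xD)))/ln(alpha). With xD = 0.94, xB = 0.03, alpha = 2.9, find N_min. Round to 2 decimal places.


N_min = ln((xD*(1-xB))/(xB*(1-xD))) / ln(alpha)
Numerator inside ln: 0.9118 / 0.0018 = 506.555556
ln(506.555556) = 6.227634
ln(alpha) = ln(2.9) = 1.064711
N_min = 6.227634 / 1.064711 = 5.85


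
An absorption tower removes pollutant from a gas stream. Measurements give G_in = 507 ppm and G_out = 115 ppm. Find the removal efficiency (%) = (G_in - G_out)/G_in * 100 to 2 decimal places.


Efficiency = (G_in - G_out) / G_in * 100%
Efficiency = (507 - 115) / 507 * 100
Efficiency = 392 / 507 * 100
Efficiency = 77.32%


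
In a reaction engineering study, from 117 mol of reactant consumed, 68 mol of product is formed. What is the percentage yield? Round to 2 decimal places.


Yield = (moles product / moles consumed) * 100%
Yield = (68 / 117) * 100
Yield = 0.5812 * 100
Yield = 58.12%


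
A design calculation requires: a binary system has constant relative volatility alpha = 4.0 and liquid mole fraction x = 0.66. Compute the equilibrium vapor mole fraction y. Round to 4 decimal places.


y = alpha*x / (1 + (alpha-1)*x)
y = 4.0*0.66 / (1 + (4.0-1)*0.66)
y = 2.64 / (1 + 1.98)
y = 2.64 / 2.98
y = 0.8859


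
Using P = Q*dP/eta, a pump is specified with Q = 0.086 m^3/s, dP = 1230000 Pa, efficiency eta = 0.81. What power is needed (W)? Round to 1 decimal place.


P = Q * dP / eta
P = 0.086 * 1230000 / 0.81
P = 105780.0 / 0.81
P = 130592.6 W


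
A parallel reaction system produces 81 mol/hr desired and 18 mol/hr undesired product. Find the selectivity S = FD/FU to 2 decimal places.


S = desired product rate / undesired product rate
S = 81 / 18
S = 4.50


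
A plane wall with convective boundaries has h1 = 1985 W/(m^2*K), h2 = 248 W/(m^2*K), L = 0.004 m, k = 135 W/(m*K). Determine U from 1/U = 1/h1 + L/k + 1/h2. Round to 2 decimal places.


1/U = 1/h1 + L/k + 1/h2
1/U = 1/1985 + 0.004/135 + 1/248
1/U = 0.0005037783 + 2.96296e-05 + 0.0040322581
1/U = 0.004565666
U = 219.03 W/(m^2*K)


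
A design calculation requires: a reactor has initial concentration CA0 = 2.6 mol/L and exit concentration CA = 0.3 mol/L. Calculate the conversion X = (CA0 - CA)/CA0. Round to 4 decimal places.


X = (CA0 - CA) / CA0
X = (2.6 - 0.3) / 2.6
X = 2.3 / 2.6
X = 0.8846


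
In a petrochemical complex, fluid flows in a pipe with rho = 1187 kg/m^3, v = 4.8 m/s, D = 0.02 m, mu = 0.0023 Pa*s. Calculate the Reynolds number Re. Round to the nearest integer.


Re = rho * v * D / mu
Re = 1187 * 4.8 * 0.02 / 0.0023
Re = 113.952 / 0.0023
Re = 49544


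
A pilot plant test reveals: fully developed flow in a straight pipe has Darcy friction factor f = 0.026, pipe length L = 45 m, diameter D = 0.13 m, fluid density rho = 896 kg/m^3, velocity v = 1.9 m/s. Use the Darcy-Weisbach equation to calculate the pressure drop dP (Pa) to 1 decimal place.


dP = f * (L/D) * (rho*v^2/2)
dP = 0.026 * (45/0.13) * (896*1.9^2/2)
L/D = 346.15384615
rho*v^2/2 = 896*3.61/2 = 1617.28
dP = 0.026 * 346.15384615 * 1617.28
dP = 14555.5 Pa


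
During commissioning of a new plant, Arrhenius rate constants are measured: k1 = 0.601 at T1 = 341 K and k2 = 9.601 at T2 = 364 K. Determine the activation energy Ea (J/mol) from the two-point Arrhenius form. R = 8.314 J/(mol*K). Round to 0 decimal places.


Ea = R * ln(k2/k1) / (1/T1 - 1/T2)
ln(k2/k1) = ln(9.601/0.601) = 2.7710276
1/T1 - 1/T2 = 1/341 - 1/364 = 0.000185298572
Ea = 8.314 * 2.7710276 / 0.000185298572
Ea = 124331 J/mol


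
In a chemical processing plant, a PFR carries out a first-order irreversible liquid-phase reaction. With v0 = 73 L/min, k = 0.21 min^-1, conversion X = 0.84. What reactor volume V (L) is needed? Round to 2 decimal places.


V = (v0/k) * ln(1/(1-X))
V = (73/0.21) * ln(1/(1-0.84))
V = 347.619048 * ln(6.25)
V = 347.619048 * 1.832581
V = 637.04 L


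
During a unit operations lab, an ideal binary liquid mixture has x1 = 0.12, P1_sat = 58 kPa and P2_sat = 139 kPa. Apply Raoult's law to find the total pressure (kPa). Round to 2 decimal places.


P = x1*P1_sat + x2*P2_sat
x2 = 1 - x1 = 1 - 0.12 = 0.88
P = 0.12*58 + 0.88*139
P = 6.96 + 122.32
P = 129.28 kPa


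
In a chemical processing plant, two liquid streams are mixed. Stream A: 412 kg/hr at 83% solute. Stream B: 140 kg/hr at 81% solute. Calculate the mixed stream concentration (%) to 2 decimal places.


Mass balance on solute: F1*x1 + F2*x2 = F3*x3
F3 = F1 + F2 = 412 + 140 = 552 kg/hr
x3 = (F1*x1 + F2*x2)/F3
x3 = (412*0.83 + 140*0.81) / 552
x3 = 82.49%


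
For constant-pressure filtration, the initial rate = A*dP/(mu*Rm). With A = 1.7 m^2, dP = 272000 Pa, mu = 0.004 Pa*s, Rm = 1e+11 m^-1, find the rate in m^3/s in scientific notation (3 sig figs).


rate = A * dP / (mu * Rm)
rate = 1.7 * 272000 / (0.004 * 1e+11)
rate = 462400.0 / 4.000e+08
rate = 1.16e-03 m^3/s


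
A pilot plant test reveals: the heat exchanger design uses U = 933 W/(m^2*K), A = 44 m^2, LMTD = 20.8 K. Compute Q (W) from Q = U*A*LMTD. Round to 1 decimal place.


Q = U * A * LMTD
Q = 933 * 44 * 20.8
Q = 853881.6 W


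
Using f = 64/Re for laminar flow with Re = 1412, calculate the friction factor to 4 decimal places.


f = 64 / Re
f = 64 / 1412
f = 0.0453


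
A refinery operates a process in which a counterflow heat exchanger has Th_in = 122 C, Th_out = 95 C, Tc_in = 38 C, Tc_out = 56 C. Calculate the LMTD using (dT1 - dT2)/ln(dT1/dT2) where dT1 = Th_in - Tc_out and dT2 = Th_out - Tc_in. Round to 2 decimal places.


dT1 = Th_in - Tc_out = 122 - 56 = 66
dT2 = Th_out - Tc_in = 95 - 38 = 57
LMTD = (dT1 - dT2) / ln(dT1/dT2)
LMTD = (66 - 57) / ln(66/57)
LMTD = 61.39 K


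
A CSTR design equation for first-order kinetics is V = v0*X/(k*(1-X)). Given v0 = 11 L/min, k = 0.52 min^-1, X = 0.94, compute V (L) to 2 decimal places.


V = v0 * X / (k * (1 - X))
V = 11 * 0.94 / (0.52 * (1 - 0.94))
V = 10.34 / (0.52 * 0.06)
V = 10.34 / 0.0312
V = 331.41 L


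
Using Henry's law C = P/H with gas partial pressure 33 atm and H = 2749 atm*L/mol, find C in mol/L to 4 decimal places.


C = P / H
C = 33 / 2749
C = 0.0120 mol/L


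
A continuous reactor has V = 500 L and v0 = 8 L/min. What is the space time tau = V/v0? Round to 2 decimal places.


tau = V / v0
tau = 500 / 8
tau = 62.50 min


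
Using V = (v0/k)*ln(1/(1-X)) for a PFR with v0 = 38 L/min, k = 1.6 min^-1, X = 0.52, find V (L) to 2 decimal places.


V = (v0/k) * ln(1/(1-X))
V = (38/1.6) * ln(1/(1-0.52))
V = 23.75 * ln(2.083333)
V = 23.75 * 0.733969
V = 17.43 L


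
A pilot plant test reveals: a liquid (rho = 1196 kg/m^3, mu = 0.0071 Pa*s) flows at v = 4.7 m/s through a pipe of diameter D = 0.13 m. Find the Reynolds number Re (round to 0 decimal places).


Re = rho * v * D / mu
Re = 1196 * 4.7 * 0.13 / 0.0071
Re = 730.756 / 0.0071
Re = 102923


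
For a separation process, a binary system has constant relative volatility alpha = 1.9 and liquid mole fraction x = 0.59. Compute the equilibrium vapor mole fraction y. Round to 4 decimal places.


y = alpha*x / (1 + (alpha-1)*x)
y = 1.9*0.59 / (1 + (1.9-1)*0.59)
y = 1.121 / (1 + 0.531)
y = 1.121 / 1.531
y = 0.7322


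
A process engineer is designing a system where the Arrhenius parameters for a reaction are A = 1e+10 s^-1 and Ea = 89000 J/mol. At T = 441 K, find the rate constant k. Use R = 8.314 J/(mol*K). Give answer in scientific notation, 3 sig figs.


k = A * exp(-Ea/(R*T))
k = 1e+10 * exp(-89000 / (8.314 * 441))
k = 1e+10 * exp(-24.274003)
k = 2.87e-01


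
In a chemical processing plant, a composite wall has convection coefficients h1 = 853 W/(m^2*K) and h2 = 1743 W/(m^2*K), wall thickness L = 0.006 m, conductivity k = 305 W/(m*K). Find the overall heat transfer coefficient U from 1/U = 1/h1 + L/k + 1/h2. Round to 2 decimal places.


1/U = 1/h1 + L/k + 1/h2
1/U = 1/853 + 0.006/305 + 1/1743
1/U = 0.0011723329 + 1.96721e-05 + 0.0005737235
1/U = 0.0017657285
U = 566.34 W/(m^2*K)


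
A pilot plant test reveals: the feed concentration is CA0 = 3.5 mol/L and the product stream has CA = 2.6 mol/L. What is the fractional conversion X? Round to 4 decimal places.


X = (CA0 - CA) / CA0
X = (3.5 - 2.6) / 3.5
X = 0.9 / 3.5
X = 0.2571


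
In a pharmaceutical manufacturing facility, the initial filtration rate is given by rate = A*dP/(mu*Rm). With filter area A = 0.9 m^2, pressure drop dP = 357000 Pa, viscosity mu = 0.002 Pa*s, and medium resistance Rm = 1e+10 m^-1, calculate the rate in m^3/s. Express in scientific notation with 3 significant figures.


rate = A * dP / (mu * Rm)
rate = 0.9 * 357000 / (0.002 * 1e+10)
rate = 321300.0 / 2.000e+07
rate = 1.61e-02 m^3/s


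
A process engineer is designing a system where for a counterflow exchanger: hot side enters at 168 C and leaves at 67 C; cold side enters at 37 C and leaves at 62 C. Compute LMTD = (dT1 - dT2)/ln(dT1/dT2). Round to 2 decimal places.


dT1 = Th_in - Tc_out = 168 - 62 = 106
dT2 = Th_out - Tc_in = 67 - 37 = 30
LMTD = (dT1 - dT2) / ln(dT1/dT2)
LMTD = (106 - 30) / ln(106/30)
LMTD = 60.21 K


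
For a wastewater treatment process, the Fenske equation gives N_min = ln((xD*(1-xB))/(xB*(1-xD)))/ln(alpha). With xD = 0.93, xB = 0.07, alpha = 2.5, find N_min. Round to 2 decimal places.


N_min = ln((xD*(1-xB))/(xB*(1-xD))) / ln(alpha)
Numerator inside ln: 0.8649 / 0.0049 = 176.510204
ln(176.510204) = 5.173379
ln(alpha) = ln(2.5) = 0.916291
N_min = 5.173379 / 0.916291 = 5.65


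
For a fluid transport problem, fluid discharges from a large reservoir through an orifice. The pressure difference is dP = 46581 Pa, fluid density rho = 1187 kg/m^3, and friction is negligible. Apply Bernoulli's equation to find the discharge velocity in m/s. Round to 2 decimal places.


v = sqrt(2*dP/rho)
v = sqrt(2*46581/1187)
v = sqrt(78.485257)
v = 8.86 m/s


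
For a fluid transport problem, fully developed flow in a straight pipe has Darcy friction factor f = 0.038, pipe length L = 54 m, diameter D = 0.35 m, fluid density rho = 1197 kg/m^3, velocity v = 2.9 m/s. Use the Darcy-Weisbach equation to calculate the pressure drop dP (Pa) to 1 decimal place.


dP = f * (L/D) * (rho*v^2/2)
dP = 0.038 * (54/0.35) * (1197*2.9^2/2)
L/D = 154.28571429
rho*v^2/2 = 1197*8.41/2 = 5033.385
dP = 0.038 * 154.28571429 * 5033.385
dP = 29510.0 Pa


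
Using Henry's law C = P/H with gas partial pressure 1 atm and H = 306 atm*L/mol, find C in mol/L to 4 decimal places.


C = P / H
C = 1 / 306
C = 0.0033 mol/L


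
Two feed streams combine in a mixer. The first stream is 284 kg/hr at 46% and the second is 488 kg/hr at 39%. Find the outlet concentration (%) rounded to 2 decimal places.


Mass balance on solute: F1*x1 + F2*x2 = F3*x3
F3 = F1 + F2 = 284 + 488 = 772 kg/hr
x3 = (F1*x1 + F2*x2)/F3
x3 = (284*0.46 + 488*0.39) / 772
x3 = 41.58%


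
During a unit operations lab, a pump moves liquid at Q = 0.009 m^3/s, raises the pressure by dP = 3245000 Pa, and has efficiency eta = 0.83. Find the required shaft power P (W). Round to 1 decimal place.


P = Q * dP / eta
P = 0.009 * 3245000 / 0.83
P = 29205.0 / 0.83
P = 35186.7 W


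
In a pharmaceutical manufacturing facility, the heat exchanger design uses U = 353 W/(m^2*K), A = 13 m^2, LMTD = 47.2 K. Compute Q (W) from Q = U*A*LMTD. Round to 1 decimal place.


Q = U * A * LMTD
Q = 353 * 13 * 47.2
Q = 216600.8 W


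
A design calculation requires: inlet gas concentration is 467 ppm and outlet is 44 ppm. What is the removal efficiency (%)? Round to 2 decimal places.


Efficiency = (G_in - G_out) / G_in * 100%
Efficiency = (467 - 44) / 467 * 100
Efficiency = 423 / 467 * 100
Efficiency = 90.58%


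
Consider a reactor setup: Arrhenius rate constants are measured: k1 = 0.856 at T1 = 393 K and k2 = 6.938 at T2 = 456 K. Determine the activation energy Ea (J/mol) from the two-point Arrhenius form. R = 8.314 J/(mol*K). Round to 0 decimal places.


Ea = R * ln(k2/k1) / (1/T1 - 1/T2)
ln(k2/k1) = ln(6.938/0.856) = 2.0924985
1/T1 - 1/T2 = 1/393 - 1/456 = 0.000351546806
Ea = 8.314 * 2.0924985 / 0.000351546806
Ea = 49487 J/mol


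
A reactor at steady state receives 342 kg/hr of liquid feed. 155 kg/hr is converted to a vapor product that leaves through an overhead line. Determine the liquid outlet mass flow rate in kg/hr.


Steady-state mass balance on the main outlet: F_out = F_in - F_removed
F_out = 342 - 155
F_out = 187 kg/hr


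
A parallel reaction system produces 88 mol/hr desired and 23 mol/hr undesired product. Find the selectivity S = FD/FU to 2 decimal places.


S = desired product rate / undesired product rate
S = 88 / 23
S = 3.83


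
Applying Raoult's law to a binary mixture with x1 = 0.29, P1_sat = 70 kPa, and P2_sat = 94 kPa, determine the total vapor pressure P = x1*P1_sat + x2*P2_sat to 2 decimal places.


P = x1*P1_sat + x2*P2_sat
x2 = 1 - x1 = 1 - 0.29 = 0.71
P = 0.29*70 + 0.71*94
P = 20.3 + 66.74
P = 87.04 kPa


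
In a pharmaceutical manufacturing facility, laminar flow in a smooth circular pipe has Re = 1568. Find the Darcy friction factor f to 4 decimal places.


f = 64 / Re
f = 64 / 1568
f = 0.0408


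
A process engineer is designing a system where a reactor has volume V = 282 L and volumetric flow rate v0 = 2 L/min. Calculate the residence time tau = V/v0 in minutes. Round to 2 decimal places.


tau = V / v0
tau = 282 / 2
tau = 141.00 min


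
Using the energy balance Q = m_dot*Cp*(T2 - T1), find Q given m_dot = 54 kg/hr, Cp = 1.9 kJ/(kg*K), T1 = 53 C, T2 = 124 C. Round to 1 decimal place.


Q = m_dot * Cp * (T2 - T1)
Q = 54 * 1.9 * (124 - 53)
Q = 54 * 1.9 * 71
Q = 7284.6 kJ/hr


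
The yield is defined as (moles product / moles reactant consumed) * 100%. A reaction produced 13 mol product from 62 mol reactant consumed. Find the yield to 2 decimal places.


Yield = (moles product / moles consumed) * 100%
Yield = (13 / 62) * 100
Yield = 0.2097 * 100
Yield = 20.97%


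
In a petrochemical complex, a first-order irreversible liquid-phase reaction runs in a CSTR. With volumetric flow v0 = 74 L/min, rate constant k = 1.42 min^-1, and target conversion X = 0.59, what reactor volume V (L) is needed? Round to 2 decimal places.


V = v0 * X / (k * (1 - X))
V = 74 * 0.59 / (1.42 * (1 - 0.59))
V = 43.66 / (1.42 * 0.41)
V = 43.66 / 0.5822
V = 74.99 L


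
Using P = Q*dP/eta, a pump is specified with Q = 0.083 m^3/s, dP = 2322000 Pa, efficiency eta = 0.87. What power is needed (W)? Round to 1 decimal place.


P = Q * dP / eta
P = 0.083 * 2322000 / 0.87
P = 192726.0 / 0.87
P = 221524.1 W


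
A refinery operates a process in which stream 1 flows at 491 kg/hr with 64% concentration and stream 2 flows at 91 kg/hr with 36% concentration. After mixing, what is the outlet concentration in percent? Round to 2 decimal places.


Mass balance on solute: F1*x1 + F2*x2 = F3*x3
F3 = F1 + F2 = 491 + 91 = 582 kg/hr
x3 = (F1*x1 + F2*x2)/F3
x3 = (491*0.64 + 91*0.36) / 582
x3 = 59.62%


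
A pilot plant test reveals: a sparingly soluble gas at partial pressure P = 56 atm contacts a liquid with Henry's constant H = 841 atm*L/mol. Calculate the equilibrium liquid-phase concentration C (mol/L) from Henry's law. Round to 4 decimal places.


C = P / H
C = 56 / 841
C = 0.0666 mol/L


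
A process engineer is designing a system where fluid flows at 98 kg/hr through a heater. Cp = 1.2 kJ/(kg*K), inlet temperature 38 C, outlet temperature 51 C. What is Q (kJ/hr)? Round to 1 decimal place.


Q = m_dot * Cp * (T2 - T1)
Q = 98 * 1.2 * (51 - 38)
Q = 98 * 1.2 * 13
Q = 1528.8 kJ/hr


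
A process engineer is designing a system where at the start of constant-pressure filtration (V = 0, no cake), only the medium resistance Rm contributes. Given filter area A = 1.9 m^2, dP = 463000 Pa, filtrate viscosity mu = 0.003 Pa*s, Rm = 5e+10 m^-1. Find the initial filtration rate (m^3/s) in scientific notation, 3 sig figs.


rate = A * dP / (mu * Rm)
rate = 1.9 * 463000 / (0.003 * 5e+10)
rate = 879700.0 / 1.500e+08
rate = 5.86e-03 m^3/s


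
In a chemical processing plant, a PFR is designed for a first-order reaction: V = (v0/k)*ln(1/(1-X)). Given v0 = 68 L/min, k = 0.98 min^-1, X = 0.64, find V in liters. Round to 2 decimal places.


V = (v0/k) * ln(1/(1-X))
V = (68/0.98) * ln(1/(1-0.64))
V = 69.387755 * ln(2.777778)
V = 69.387755 * 1.021651
V = 70.89 L


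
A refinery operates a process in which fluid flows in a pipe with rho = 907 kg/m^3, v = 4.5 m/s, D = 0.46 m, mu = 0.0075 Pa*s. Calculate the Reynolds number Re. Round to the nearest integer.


Re = rho * v * D / mu
Re = 907 * 4.5 * 0.46 / 0.0075
Re = 1877.49 / 0.0075
Re = 250332


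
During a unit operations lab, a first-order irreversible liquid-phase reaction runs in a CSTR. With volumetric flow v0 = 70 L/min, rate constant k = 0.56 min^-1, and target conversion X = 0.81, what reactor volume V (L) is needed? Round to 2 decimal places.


V = v0 * X / (k * (1 - X))
V = 70 * 0.81 / (0.56 * (1 - 0.81))
V = 56.7 / (0.56 * 0.19)
V = 56.7 / 0.1064
V = 532.89 L


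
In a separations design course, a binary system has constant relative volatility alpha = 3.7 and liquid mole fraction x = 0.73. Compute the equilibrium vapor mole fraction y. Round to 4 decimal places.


y = alpha*x / (1 + (alpha-1)*x)
y = 3.7*0.73 / (1 + (3.7-1)*0.73)
y = 2.701 / (1 + 1.971)
y = 2.701 / 2.971
y = 0.9091


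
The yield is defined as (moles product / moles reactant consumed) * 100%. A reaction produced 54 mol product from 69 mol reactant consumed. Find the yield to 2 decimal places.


Yield = (moles product / moles consumed) * 100%
Yield = (54 / 69) * 100
Yield = 0.7826 * 100
Yield = 78.26%


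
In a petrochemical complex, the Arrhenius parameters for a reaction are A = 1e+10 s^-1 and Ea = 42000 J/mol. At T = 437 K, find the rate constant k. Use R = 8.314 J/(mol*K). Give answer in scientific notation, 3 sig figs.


k = A * exp(-Ea/(R*T))
k = 1e+10 * exp(-42000 / (8.314 * 437))
k = 1e+10 * exp(-11.56)
k = 9.54e+04


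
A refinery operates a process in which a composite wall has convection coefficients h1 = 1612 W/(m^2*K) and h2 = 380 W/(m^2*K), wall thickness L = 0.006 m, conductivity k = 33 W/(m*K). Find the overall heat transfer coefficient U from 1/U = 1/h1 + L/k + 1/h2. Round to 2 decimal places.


1/U = 1/h1 + L/k + 1/h2
1/U = 1/1612 + 0.006/33 + 1/380
1/U = 0.0006203474 + 0.0001818182 + 0.0026315789
1/U = 0.0034337445
U = 291.23 W/(m^2*K)


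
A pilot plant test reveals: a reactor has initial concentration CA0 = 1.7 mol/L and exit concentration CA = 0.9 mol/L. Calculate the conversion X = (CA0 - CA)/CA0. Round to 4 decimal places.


X = (CA0 - CA) / CA0
X = (1.7 - 0.9) / 1.7
X = 0.8 / 1.7
X = 0.4706


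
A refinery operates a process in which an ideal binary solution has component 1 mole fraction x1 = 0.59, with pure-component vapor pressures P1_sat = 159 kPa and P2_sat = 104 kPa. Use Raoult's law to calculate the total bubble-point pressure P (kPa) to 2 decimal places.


P = x1*P1_sat + x2*P2_sat
x2 = 1 - x1 = 1 - 0.59 = 0.41
P = 0.59*159 + 0.41*104
P = 93.81 + 42.64
P = 136.45 kPa


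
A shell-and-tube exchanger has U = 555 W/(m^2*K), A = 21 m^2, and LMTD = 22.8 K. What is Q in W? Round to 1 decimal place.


Q = U * A * LMTD
Q = 555 * 21 * 22.8
Q = 265734.0 W


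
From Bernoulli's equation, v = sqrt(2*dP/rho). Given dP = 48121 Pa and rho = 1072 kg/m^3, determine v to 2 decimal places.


v = sqrt(2*dP/rho)
v = sqrt(2*48121/1072)
v = sqrt(89.777985)
v = 9.48 m/s


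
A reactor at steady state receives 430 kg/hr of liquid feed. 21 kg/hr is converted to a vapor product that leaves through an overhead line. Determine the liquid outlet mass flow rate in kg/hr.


Steady-state mass balance on the main outlet: F_out = F_in - F_removed
F_out = 430 - 21
F_out = 409 kg/hr


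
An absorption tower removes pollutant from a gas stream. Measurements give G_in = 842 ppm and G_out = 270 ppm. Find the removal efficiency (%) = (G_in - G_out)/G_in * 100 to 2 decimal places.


Efficiency = (G_in - G_out) / G_in * 100%
Efficiency = (842 - 270) / 842 * 100
Efficiency = 572 / 842 * 100
Efficiency = 67.93%


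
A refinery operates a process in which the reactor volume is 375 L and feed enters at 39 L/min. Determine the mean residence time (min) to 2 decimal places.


tau = V / v0
tau = 375 / 39
tau = 9.62 min


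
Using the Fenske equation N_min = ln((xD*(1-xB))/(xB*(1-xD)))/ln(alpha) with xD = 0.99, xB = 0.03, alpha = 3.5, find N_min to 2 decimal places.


N_min = ln((xD*(1-xB))/(xB*(1-xD))) / ln(alpha)
Numerator inside ln: 0.9603 / 0.0003 = 3201.0
ln(3201.0) = 8.071219
ln(alpha) = ln(3.5) = 1.252763
N_min = 8.071219 / 1.252763 = 6.44


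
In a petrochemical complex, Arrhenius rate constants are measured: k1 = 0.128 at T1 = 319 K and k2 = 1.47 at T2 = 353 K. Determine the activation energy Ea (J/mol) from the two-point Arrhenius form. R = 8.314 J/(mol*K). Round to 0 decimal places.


Ea = R * ln(k2/k1) / (1/T1 - 1/T2)
ln(k2/k1) = ln(1.47/0.128) = 2.4409874
1/T1 - 1/T2 = 1/319 - 1/353 = 0.000301935048
Ea = 8.314 * 2.4409874 / 0.000301935048
Ea = 67214 J/mol


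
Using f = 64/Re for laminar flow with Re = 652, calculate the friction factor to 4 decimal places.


f = 64 / Re
f = 64 / 652
f = 0.0982


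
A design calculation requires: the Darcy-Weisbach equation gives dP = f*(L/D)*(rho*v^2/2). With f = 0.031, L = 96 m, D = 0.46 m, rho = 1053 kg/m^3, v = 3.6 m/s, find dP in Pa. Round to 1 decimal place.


dP = f * (L/D) * (rho*v^2/2)
dP = 0.031 * (96/0.46) * (1053*3.6^2/2)
L/D = 208.69565217
rho*v^2/2 = 1053*12.96/2 = 6823.44
dP = 0.031 * 208.69565217 * 6823.44
dP = 44144.7 Pa


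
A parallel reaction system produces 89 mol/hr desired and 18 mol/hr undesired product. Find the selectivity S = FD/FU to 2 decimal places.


S = desired product rate / undesired product rate
S = 89 / 18
S = 4.94


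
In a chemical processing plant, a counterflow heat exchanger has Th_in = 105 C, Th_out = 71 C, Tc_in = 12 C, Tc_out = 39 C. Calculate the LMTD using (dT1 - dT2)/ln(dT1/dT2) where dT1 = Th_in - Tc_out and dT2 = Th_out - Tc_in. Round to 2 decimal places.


dT1 = Th_in - Tc_out = 105 - 39 = 66
dT2 = Th_out - Tc_in = 71 - 12 = 59
LMTD = (dT1 - dT2) / ln(dT1/dT2)
LMTD = (66 - 59) / ln(66/59)
LMTD = 62.43 K


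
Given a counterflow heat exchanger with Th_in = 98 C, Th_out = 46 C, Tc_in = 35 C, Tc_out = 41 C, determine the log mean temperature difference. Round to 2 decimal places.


dT1 = Th_in - Tc_out = 98 - 41 = 57
dT2 = Th_out - Tc_in = 46 - 35 = 11
LMTD = (dT1 - dT2) / ln(dT1/dT2)
LMTD = (57 - 11) / ln(57/11)
LMTD = 27.96 K
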